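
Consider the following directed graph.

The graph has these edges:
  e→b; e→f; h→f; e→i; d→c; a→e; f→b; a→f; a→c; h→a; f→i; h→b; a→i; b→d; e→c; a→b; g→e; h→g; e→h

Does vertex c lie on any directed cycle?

No

c lies on a cycle iff there is a path from c back to itself.
Exploring from c, it never reaches itself; equivalently, its strongly connected component is a singleton.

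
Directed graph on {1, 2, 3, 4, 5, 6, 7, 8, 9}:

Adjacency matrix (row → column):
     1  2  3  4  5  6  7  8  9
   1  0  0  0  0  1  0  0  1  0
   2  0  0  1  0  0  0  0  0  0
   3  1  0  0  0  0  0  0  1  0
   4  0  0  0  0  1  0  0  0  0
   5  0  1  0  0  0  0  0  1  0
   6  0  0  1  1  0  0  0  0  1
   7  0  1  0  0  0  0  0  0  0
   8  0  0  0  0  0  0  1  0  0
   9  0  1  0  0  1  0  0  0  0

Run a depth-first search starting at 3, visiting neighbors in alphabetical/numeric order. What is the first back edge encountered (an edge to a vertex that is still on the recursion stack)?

DFS from 3 (visiting neighbors in alphabetical/numeric order); mark gray on enter, black on exit:
3 gray
  1 gray
    5 gray
      2 gray
        2→3: 3 is gray → back edge
First back edge: 2 → 3.

2→3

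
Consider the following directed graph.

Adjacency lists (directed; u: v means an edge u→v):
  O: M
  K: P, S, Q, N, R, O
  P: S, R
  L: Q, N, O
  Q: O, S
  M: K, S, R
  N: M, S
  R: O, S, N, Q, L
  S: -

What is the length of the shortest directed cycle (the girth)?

For each vertex v, BFS finds the shortest path from v back to v.
The shortest such closed walk is M → K → N → M, length 3.

3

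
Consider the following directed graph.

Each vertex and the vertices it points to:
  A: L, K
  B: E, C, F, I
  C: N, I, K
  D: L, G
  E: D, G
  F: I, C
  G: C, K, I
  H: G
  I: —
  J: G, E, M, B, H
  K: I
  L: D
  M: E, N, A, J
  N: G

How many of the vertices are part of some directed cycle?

7

A vertex is on a directed cycle iff it belongs to a strongly connected component of size ≥ 2 (or has a self-loop).
The vertices on cycles are {C, D, G, J, L, M, N} — 7 in total.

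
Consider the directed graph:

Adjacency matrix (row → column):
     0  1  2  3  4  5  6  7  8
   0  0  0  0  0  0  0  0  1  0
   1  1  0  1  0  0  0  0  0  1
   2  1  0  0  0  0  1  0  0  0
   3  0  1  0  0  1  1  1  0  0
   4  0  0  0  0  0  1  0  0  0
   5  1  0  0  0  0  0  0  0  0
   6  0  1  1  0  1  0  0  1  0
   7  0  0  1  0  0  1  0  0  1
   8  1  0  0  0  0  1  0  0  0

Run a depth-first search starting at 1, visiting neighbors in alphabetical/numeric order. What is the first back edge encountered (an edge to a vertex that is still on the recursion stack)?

2->0

DFS from 1 (visiting neighbors in alphabetical/numeric order); mark gray on enter, black on exit:
1 gray
  0 gray
    7 gray
      2 gray
        2→0: 0 is gray → back edge
First back edge: 2 → 0.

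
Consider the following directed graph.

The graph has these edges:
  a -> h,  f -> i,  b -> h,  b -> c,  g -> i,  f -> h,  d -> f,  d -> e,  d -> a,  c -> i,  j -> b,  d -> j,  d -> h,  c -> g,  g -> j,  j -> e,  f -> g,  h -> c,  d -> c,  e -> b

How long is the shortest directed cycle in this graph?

4

For each vertex v, BFS finds the shortest path from v back to v.
The shortest such closed walk is j → b → c → g → j, length 4.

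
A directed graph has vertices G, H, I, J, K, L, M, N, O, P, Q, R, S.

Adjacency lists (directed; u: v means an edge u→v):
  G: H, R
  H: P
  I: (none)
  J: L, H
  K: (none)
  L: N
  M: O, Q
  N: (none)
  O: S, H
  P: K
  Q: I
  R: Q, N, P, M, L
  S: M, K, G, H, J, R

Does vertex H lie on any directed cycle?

H lies on a cycle iff there is a path from H back to itself.
Exploring from H, it never reaches itself; equivalently, its strongly connected component is a singleton.

No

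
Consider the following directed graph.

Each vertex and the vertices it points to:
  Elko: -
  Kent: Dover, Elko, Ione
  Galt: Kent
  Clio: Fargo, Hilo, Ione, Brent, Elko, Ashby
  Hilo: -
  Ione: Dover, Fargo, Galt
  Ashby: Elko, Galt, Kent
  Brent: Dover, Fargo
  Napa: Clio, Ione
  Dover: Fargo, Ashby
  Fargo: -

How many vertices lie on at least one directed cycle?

A vertex is on a directed cycle iff it belongs to a strongly connected component of size ≥ 2 (or has a self-loop).
The vertices on cycles are {Galt, Ione, Kent, Ashby, Dover} — 5 in total.

5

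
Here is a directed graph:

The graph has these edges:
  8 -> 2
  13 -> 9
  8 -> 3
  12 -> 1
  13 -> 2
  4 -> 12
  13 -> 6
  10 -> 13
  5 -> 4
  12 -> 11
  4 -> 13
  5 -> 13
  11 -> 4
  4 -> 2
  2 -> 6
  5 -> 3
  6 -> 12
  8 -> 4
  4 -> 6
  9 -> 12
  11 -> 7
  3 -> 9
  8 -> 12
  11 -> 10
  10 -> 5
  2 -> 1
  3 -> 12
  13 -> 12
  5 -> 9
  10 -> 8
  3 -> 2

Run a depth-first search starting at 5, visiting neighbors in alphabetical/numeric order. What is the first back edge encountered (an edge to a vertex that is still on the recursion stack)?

4->2

DFS from 5 (visiting neighbors in alphabetical/numeric order); mark gray on enter, black on exit:
5 gray
  3 gray
    2 gray
      1 gray
      1 black
      6 gray
        12 gray
          12→1: 1 black — skip
          11 gray
            4 gray
              4→2: 2 is gray → back edge
First back edge: 4 → 2.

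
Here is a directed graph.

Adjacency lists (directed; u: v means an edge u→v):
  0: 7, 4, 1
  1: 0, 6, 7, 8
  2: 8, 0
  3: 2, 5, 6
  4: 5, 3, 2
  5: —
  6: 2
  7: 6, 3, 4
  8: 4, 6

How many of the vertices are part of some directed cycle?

A vertex is on a directed cycle iff it belongs to a strongly connected component of size ≥ 2 (or has a self-loop).
The vertices on cycles are {0, 1, 2, 3, 4, 6, 7, 8} — 8 in total.

8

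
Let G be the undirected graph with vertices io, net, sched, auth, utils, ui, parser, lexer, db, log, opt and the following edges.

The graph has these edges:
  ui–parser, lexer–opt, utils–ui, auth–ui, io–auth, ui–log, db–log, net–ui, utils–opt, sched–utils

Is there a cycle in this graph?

DFS, tracking each vertex's parent; an edge to a visited non-parent vertex closes a cycle.
Start from utils:
visit utils (parent –)
  visit ui (parent utils)
    visit log (parent ui)
      visit db (parent log)
        db–log: parent, skip
      log–ui: parent, skip
    ui–utils: parent, skip
    visit parser (parent ui)
      parser–ui: parent, skip
    visit net (parent ui)
      net–ui: parent, skip
    visit auth (parent ui)
      visit io (parent auth)
        io–auth: parent, skip
      auth–ui: parent, skip
  visit sched (parent utils)
    sched–utils: parent, skip
  visit opt (parent utils)
    opt–utils: parent, skip
    visit lexer (parent opt)
      lexer–opt: parent, skip
No non-parent visited neighbor found — the graph is a forest.

No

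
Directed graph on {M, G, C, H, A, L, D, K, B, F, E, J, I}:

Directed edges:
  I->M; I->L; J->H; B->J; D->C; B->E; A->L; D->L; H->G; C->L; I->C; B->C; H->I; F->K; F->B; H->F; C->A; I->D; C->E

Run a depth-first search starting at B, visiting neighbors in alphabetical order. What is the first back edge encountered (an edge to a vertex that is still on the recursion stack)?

F->B

DFS from B (visiting neighbors in alphabetical order); mark gray on enter, black on exit:
B gray
  C gray
    A gray
      L gray
      L black
    A black
    E gray
    E black
    C→L: L black — skip
  C black
  B→E: E black — skip
  J gray
    H gray
      F gray
        F→B: B is gray → back edge
First back edge: F → B.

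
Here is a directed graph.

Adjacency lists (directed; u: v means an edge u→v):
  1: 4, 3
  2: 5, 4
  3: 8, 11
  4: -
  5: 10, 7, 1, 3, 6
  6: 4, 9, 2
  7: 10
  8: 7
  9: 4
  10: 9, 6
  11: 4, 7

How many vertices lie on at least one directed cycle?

9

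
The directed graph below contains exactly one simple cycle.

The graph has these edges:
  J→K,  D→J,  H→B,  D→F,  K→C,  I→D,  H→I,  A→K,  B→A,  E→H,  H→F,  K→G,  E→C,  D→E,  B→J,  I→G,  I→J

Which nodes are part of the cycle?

D, E, H, I

DFS with gray/black marking from H:
H gray
  F gray
  F black
  B gray
    A gray
      K gray
        G gray
        G black
        C gray
        C black
      K black
    A black
    J gray
      J→K: K black — skip
    J black
  B black
  I gray
    D gray
      E gray
        E→C: C black — skip
        E→H: H is gray → back edge
Back edge closes the cycle H → I → D → E → H; its vertices are {D, E, H, I}.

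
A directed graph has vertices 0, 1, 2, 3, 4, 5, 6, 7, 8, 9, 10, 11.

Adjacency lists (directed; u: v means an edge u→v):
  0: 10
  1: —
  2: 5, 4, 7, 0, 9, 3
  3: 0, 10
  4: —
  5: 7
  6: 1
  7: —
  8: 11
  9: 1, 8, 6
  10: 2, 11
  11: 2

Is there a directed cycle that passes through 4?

4 lies on a cycle iff there is a path from 4 back to itself.
Exploring from 4, it never reaches itself; equivalently, its strongly connected component is a singleton.

No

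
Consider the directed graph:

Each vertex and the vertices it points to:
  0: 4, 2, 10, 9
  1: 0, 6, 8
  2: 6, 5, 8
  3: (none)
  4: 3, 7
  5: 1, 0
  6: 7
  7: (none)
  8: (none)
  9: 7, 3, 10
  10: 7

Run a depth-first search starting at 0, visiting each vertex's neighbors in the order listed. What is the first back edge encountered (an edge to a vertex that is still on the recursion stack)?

DFS from 0 (visiting each vertex's neighbors in the order listed); mark gray on enter, black on exit:
0 gray
  4 gray
    3 gray
    3 black
    7 gray
    7 black
  4 black
  2 gray
    6 gray
      6→7: 7 black — skip
    6 black
    5 gray
      1 gray
        1→0: 0 is gray → back edge
First back edge: 1 → 0.

1→0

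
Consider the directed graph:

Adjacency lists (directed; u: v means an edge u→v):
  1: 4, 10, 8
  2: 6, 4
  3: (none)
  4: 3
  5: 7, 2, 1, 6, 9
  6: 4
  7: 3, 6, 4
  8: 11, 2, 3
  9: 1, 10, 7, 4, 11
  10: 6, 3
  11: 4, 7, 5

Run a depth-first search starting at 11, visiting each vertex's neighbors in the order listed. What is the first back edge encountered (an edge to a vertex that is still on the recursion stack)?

8->11

DFS from 11 (visiting each vertex's neighbors in the order listed); mark gray on enter, black on exit:
11 gray
  4 gray
    3 gray
    3 black
  4 black
  7 gray
    7→3: 3 black — skip
    6 gray
      6→4: 4 black — skip
    6 black
    7→4: 4 black — skip
  7 black
  5 gray
    5→7: 7 black — skip
    2 gray
      2→6: 6 black — skip
      2→4: 4 black — skip
    2 black
    1 gray
      1→4: 4 black — skip
      10 gray
        10→6: 6 black — skip
        10→3: 3 black — skip
      10 black
      8 gray
        8→11: 11 is gray → back edge
First back edge: 8 → 11.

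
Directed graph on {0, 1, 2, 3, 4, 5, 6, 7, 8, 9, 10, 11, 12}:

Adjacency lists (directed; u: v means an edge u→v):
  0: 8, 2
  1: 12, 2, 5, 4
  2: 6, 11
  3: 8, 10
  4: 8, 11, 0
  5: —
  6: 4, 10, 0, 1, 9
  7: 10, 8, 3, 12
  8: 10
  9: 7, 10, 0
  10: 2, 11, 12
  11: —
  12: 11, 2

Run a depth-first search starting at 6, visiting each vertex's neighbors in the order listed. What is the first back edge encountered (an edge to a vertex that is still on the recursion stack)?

2->6

DFS from 6 (visiting each vertex's neighbors in the order listed); mark gray on enter, black on exit:
6 gray
  4 gray
    8 gray
      10 gray
        2 gray
          2→6: 6 is gray → back edge
First back edge: 2 → 6.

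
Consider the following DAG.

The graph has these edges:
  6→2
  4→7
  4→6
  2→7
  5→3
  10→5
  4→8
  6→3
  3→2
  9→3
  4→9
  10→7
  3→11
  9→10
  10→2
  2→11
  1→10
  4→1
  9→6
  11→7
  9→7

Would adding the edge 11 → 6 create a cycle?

Yes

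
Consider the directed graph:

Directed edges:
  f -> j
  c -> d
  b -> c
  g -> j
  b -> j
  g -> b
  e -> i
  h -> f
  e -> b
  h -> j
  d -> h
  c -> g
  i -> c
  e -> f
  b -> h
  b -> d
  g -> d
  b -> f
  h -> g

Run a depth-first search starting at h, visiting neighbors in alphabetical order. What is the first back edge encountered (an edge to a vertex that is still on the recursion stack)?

d→h

DFS from h (visiting neighbors in alphabetical order); mark gray on enter, black on exit:
h gray
  f gray
    j gray
    j black
  f black
  g gray
    b gray
      c gray
        d gray
          d→h: h is gray → back edge
First back edge: d → h.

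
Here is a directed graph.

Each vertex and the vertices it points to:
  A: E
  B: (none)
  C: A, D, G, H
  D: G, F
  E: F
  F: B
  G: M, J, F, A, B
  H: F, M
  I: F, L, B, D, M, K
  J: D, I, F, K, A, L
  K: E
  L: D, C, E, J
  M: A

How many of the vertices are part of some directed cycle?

A vertex is on a directed cycle iff it belongs to a strongly connected component of size ≥ 2 (or has a self-loop).
The vertices on cycles are {C, D, G, I, J, L} — 6 in total.

6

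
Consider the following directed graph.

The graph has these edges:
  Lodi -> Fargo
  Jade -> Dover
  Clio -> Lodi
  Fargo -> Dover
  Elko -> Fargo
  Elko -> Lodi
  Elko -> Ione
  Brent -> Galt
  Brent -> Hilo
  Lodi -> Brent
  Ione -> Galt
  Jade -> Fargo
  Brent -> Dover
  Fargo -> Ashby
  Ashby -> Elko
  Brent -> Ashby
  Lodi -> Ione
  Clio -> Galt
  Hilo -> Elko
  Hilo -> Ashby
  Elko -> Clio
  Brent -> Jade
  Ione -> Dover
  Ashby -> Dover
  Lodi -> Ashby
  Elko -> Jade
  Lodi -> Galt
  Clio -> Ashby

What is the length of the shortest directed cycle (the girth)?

3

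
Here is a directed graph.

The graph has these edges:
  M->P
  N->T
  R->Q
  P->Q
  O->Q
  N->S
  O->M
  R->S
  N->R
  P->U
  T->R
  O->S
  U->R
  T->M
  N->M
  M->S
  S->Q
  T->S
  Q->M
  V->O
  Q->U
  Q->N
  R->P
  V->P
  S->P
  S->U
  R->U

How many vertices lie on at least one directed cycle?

A vertex is on a directed cycle iff it belongs to a strongly connected component of size ≥ 2 (or has a self-loop).
The vertices on cycles are {M, N, P, Q, R, S, T, U} — 8 in total.

8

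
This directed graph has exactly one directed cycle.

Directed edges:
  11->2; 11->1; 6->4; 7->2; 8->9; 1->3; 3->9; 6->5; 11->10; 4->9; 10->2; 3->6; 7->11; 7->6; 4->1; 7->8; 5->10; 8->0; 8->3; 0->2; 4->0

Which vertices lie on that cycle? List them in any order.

1, 3, 4, 6

DFS with gray/black marking from 6:
6 gray
  4 gray
    0 gray
      2 gray
      2 black
    0 black
    9 gray
    9 black
    1 gray
      3 gray
        3→9: 9 black — skip
        3→6: 6 is gray → back edge
Back edge closes the cycle 6 → 4 → 1 → 3 → 6; its vertices are {1, 3, 4, 6}.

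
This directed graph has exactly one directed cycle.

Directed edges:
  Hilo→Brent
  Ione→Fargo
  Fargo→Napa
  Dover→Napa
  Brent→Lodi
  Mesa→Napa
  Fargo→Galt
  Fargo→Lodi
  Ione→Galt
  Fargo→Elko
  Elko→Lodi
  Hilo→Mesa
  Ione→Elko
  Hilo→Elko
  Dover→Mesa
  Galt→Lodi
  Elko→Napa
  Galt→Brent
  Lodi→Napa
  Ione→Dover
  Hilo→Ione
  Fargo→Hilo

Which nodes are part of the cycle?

Hilo, Ione, Fargo

DFS with gray/black marking from Hilo:
Hilo gray
  Elko gray
    Napa gray
    Napa black
    Lodi gray
      Lodi→Napa: Napa black — skip
    Lodi black
  Elko black
  Ione gray
    Galt gray
      Brent gray
        Brent→Lodi: Lodi black — skip
      Brent black
      Galt→Lodi: Lodi black — skip
    Galt black
    Ione→Elko: Elko black — skip
    Fargo gray
      Fargo→Galt: Galt black — skip
      Fargo→Elko: Elko black — skip
      Fargo→Napa: Napa black — skip
      Fargo→Lodi: Lodi black — skip
      Fargo→Hilo: Hilo is gray → back edge
Back edge closes the cycle Hilo → Ione → Fargo → Hilo; its vertices are {Hilo, Ione, Fargo}.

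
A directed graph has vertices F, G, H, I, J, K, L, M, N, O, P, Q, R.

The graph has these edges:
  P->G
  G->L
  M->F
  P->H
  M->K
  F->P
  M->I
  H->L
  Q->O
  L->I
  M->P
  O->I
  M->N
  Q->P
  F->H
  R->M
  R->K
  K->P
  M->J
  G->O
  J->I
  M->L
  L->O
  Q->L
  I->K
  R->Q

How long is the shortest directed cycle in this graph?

For each vertex v, BFS finds the shortest path from v back to v.
The shortest such closed walk is K → P → H → L → I → K, length 5.

5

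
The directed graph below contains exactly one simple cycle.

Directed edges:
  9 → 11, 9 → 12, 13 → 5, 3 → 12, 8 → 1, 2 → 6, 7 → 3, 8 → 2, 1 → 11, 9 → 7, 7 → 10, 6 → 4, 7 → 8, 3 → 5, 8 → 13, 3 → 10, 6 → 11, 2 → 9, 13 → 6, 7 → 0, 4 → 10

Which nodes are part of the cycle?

DFS with gray/black marking from 7:
7 gray
  10 gray
  10 black
  0 gray
  0 black
  8 gray
    1 gray
      11 gray
      11 black
    1 black
    2 gray
      9 gray
        9→11: 11 black — skip
        9→7: 7 is gray → back edge
Back edge closes the cycle 7 → 8 → 2 → 9 → 7; its vertices are {2, 7, 8, 9}.

2, 7, 8, 9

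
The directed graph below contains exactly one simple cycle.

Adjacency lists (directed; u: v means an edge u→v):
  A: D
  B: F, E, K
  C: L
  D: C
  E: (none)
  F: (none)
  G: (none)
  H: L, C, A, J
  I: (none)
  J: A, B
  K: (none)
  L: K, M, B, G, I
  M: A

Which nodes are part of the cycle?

A, C, D, L, M

DFS with gray/black marking from L:
L gray
  K gray
  K black
  M gray
    A gray
      D gray
        C gray
          C→L: L is gray → back edge
Back edge closes the cycle L → M → A → D → C → L; its vertices are {A, C, D, L, M}.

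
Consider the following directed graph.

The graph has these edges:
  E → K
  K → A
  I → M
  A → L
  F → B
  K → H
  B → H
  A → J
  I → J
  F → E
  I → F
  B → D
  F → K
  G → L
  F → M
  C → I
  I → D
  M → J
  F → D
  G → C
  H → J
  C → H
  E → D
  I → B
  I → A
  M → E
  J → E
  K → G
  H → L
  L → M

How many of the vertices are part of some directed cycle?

12

A vertex is on a directed cycle iff it belongs to a strongly connected component of size ≥ 2 (or has a self-loop).
The vertices on cycles are {A, B, C, E, F, G, H, I, J, K, L, M} — 12 in total.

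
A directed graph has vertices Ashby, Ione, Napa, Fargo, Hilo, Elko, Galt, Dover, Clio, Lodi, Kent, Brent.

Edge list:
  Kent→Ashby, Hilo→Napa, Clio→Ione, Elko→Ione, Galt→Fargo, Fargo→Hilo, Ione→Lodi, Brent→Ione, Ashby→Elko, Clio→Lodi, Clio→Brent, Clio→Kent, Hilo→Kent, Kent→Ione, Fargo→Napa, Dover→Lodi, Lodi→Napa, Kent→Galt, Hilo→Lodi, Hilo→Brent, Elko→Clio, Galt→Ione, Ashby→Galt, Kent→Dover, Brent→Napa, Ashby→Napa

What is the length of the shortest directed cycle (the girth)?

4

For each vertex v, BFS finds the shortest path from v back to v.
The shortest such closed walk is Hilo → Kent → Galt → Fargo → Hilo, length 4.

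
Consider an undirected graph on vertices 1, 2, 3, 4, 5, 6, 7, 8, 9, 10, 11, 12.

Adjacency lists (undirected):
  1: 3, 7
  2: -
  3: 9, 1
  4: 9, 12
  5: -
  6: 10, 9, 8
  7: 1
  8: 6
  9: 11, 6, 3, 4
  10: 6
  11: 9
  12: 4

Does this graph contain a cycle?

No

DFS, tracking each vertex's parent; an edge to a visited non-parent vertex closes a cycle.
Start from 8:
visit 8 (parent –)
  visit 6 (parent 8)
    visit 10 (parent 6)
      10–6: parent, skip
    visit 9 (parent 6)
      visit 11 (parent 9)
        11–9: parent, skip
      9–6: parent, skip
      visit 3 (parent 9)
        3–9: parent, skip
        visit 1 (parent 3)
          1–3: parent, skip
          visit 7 (parent 1)
            7–1: parent, skip
      visit 4 (parent 9)
        4–9: parent, skip
        visit 12 (parent 4)
          12–4: parent, skip
    6–8: parent, skip
visit 2 (parent –)
visit 5 (parent –)
No non-parent visited neighbor found — the graph is a forest.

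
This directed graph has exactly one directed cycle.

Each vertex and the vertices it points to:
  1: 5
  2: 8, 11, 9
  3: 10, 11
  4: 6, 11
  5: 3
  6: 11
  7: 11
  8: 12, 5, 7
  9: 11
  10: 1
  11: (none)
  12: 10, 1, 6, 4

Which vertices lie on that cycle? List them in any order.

DFS with gray/black marking from 10:
10 gray
  1 gray
    5 gray
      3 gray
        3→10: 10 is gray → back edge
Back edge closes the cycle 10 → 1 → 5 → 3 → 10; its vertices are {1, 3, 5, 10}.

1, 3, 5, 10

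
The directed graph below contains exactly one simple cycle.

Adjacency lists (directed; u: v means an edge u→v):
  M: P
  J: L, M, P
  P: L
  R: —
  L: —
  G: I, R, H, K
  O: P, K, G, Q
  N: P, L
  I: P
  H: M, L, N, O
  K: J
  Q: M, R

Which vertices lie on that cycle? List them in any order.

DFS with gray/black marking from O:
O gray
  P gray
    L gray
    L black
  P black
  K gray
    J gray
      J→L: L black — skip
      M gray
        M→P: P black — skip
      M black
      J→P: P black — skip
    J black
  K black
  G gray
    I gray
      I→P: P black — skip
    I black
    R gray
    R black
    H gray
      H→M: M black — skip
      H→L: L black — skip
      N gray
        N→P: P black — skip
        N→L: L black — skip
      N black
      H→O: O is gray → back edge
Back edge closes the cycle O → G → H → O; its vertices are {G, H, O}.

G, H, O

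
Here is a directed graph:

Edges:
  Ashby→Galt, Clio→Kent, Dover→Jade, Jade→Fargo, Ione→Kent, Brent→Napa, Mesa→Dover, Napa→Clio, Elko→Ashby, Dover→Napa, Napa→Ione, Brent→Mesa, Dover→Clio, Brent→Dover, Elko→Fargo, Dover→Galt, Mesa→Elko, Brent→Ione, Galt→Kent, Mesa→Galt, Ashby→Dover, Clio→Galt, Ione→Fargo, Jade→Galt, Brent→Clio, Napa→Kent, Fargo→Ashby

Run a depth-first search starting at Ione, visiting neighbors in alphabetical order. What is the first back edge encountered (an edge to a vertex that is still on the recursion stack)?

DFS from Ione (visiting neighbors in alphabetical order); mark gray on enter, black on exit:
Ione gray
  Fargo gray
    Ashby gray
      Dover gray
        Clio gray
          Galt gray
            Kent gray
            Kent black
          Galt black
          Clio→Kent: Kent black — skip
        Clio black
        Dover→Galt: Galt black — skip
        Jade gray
          Jade→Fargo: Fargo is gray → back edge
First back edge: Jade → Fargo.

Jade→Fargo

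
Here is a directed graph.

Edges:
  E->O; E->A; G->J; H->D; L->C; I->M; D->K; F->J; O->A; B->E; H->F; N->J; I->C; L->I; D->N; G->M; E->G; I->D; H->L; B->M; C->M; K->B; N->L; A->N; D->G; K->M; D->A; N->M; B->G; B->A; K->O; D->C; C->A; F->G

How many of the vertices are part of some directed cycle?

A vertex is on a directed cycle iff it belongs to a strongly connected component of size ≥ 2 (or has a self-loop).
The vertices on cycles are {A, B, C, D, E, I, K, L, N, O} — 10 in total.

10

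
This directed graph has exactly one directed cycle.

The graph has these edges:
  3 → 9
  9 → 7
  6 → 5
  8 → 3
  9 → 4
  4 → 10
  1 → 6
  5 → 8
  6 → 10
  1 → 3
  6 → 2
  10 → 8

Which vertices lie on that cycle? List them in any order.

DFS with gray/black marking from 3:
3 gray
  9 gray
    7 gray
    7 black
    4 gray
      10 gray
        8 gray
          8→3: 3 is gray → back edge
Back edge closes the cycle 3 → 9 → 4 → 10 → 8 → 3; its vertices are {3, 4, 8, 9, 10}.

3, 4, 8, 9, 10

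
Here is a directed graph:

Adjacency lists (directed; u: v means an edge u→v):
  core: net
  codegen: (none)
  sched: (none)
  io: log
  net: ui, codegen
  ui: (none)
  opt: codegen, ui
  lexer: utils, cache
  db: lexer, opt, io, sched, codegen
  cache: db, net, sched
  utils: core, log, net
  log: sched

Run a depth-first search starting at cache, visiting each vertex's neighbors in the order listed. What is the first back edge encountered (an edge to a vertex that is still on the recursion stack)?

lexer→cache

DFS from cache (visiting each vertex's neighbors in the order listed); mark gray on enter, black on exit:
cache gray
  db gray
    lexer gray
      utils gray
        core gray
          net gray
            ui gray
            ui black
            codegen gray
            codegen black
          net black
        core black
        log gray
          sched gray
          sched black
        log black
        utils→net: net black — skip
      utils black
      lexer→cache: cache is gray → back edge
First back edge: lexer → cache.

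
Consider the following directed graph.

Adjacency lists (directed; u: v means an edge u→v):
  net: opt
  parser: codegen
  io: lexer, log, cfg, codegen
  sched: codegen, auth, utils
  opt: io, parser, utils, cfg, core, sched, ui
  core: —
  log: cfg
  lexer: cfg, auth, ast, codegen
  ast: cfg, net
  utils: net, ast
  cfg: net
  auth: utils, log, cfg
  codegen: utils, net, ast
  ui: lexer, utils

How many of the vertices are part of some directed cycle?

13

A vertex is on a directed cycle iff it belongs to a strongly connected component of size ≥ 2 (or has a self-loop).
The vertices on cycles are {io, ui, ast, cfg, log, net, opt, auth, lexer, sched, utils, parser, codegen} — 13 in total.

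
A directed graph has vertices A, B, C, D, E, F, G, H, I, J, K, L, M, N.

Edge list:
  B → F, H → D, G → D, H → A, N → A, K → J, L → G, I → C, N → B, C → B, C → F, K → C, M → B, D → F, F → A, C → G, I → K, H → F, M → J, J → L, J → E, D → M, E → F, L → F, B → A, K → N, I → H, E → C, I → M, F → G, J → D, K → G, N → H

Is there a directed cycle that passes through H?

No

H lies on a cycle iff there is a path from H back to itself.
Exploring from H, it never reaches itself; equivalently, its strongly connected component is a singleton.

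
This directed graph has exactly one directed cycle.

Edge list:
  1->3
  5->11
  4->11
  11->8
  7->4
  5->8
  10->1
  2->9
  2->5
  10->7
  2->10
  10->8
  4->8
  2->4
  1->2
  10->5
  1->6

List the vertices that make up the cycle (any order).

DFS with gray/black marking from 2:
2 gray
  4 gray
    8 gray
    8 black
    11 gray
      11→8: 8 black — skip
    11 black
  4 black
  5 gray
    5→11: 11 black — skip
    5→8: 8 black — skip
  5 black
  9 gray
  9 black
  10 gray
    10→5: 5 black — skip
    10→8: 8 black — skip
    7 gray
      7→4: 4 black — skip
    7 black
    1 gray
      6 gray
      6 black
      1→2: 2 is gray → back edge
Back edge closes the cycle 2 → 10 → 1 → 2; its vertices are {1, 2, 10}.

1, 2, 10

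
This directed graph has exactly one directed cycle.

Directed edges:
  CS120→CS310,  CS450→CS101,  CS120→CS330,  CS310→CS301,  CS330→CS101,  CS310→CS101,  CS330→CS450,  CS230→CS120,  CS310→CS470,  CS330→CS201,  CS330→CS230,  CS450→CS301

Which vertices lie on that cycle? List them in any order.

DFS with gray/black marking from CS120:
CS120 gray
  CS310 gray
    CS101 gray
    CS101 black
    CS470 gray
    CS470 black
    CS301 gray
    CS301 black
  CS310 black
  CS330 gray
    CS330→CS101: CS101 black — skip
    CS450 gray
      CS450→CS101: CS101 black — skip
      CS450→CS301: CS301 black — skip
    CS450 black
    CS230 gray
      CS230→CS120: CS120 is gray → back edge
Back edge closes the cycle CS120 → CS330 → CS230 → CS120; its vertices are {CS120, CS230, CS330}.

CS120, CS230, CS330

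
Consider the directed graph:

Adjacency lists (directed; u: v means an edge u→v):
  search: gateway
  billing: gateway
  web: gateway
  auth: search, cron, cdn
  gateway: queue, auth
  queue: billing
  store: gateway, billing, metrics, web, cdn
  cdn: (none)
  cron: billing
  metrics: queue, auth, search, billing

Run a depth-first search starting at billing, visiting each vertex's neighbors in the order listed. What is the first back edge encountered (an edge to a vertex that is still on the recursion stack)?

queue->billing

DFS from billing (visiting each vertex's neighbors in the order listed); mark gray on enter, black on exit:
billing gray
  gateway gray
    queue gray
      queue→billing: billing is gray → back edge
First back edge: queue → billing.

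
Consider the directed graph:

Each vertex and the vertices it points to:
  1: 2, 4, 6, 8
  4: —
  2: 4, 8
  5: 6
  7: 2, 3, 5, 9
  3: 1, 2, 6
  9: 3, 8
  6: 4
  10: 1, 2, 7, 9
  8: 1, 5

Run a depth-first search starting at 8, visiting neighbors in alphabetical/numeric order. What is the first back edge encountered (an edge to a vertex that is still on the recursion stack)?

DFS from 8 (visiting neighbors in alphabetical/numeric order); mark gray on enter, black on exit:
8 gray
  1 gray
    2 gray
      4 gray
      4 black
      2→8: 8 is gray → back edge
First back edge: 2 → 8.

2→8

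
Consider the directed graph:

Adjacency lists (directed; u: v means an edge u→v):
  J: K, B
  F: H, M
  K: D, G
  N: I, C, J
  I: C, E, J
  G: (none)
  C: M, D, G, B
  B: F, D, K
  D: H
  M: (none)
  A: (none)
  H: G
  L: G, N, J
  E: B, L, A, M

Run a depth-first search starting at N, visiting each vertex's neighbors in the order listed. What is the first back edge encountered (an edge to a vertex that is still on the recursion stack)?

L->N

DFS from N (visiting each vertex's neighbors in the order listed); mark gray on enter, black on exit:
N gray
  I gray
    C gray
      M gray
      M black
      D gray
        H gray
          G gray
          G black
        H black
      D black
      C→G: G black — skip
      B gray
        F gray
          F→H: H black — skip
          F→M: M black — skip
        F black
        B→D: D black — skip
        K gray
          K→D: D black — skip
          K→G: G black — skip
        K black
      B black
    C black
    E gray
      E→B: B black — skip
      L gray
        L→G: G black — skip
        L→N: N is gray → back edge
First back edge: L → N.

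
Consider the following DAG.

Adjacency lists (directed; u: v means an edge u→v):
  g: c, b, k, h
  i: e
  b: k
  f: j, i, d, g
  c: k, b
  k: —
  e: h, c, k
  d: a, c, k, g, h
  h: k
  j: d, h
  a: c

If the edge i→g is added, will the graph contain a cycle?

No

Adding i→g creates a cycle iff g can already reach i.
Explore from g: no path reaches i. The graph stays acyclic.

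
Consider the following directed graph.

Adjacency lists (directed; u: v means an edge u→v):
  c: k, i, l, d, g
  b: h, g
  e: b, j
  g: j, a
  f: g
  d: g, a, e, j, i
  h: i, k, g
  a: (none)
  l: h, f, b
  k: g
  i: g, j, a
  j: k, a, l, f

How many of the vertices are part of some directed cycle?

A vertex is on a directed cycle iff it belongs to a strongly connected component of size ≥ 2 (or has a self-loop).
The vertices on cycles are {b, f, g, h, i, j, k, l} — 8 in total.

8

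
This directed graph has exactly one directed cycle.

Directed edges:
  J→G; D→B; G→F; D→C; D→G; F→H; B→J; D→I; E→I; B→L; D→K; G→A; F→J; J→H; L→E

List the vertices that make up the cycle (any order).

F, G, J

DFS with gray/black marking from G:
G gray
  F gray
    J gray
      H gray
      H black
      J→G: G is gray → back edge
Back edge closes the cycle G → F → J → G; its vertices are {F, G, J}.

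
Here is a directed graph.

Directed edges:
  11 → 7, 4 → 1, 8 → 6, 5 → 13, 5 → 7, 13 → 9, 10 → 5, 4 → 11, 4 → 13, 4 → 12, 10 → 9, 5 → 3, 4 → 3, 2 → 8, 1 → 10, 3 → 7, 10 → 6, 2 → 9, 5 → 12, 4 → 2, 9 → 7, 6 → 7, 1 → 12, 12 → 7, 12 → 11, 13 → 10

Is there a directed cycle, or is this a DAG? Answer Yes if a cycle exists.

Yes

DFS with white/gray/black marking, starting from 12:
12 gray
  7 gray
  7 black
  11 gray
    11→7: 7 black — skip
  11 black
12 black
2 gray
  8 gray
    6 gray
      6→7: 7 black — skip
    6 black
  8 black
  9 gray
    9→7: 7 black — skip
  9 black
2 black
13 gray
  13→9: 9 black — skip
  10 gray
    10→6: 6 black — skip
    10→9: 9 black — skip
    5 gray
      5→13: 13 is gray → back edge
Back edge found, so a cycle exists: 13 → 10 → 5 → 13.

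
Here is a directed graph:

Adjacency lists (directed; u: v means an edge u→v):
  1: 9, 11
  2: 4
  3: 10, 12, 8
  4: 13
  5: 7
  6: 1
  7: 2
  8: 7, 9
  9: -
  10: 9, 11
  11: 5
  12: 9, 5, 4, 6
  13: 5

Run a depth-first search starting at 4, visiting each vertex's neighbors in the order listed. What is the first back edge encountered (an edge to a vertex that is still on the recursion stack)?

DFS from 4 (visiting each vertex's neighbors in the order listed); mark gray on enter, black on exit:
4 gray
  13 gray
    5 gray
      7 gray
        2 gray
          2→4: 4 is gray → back edge
First back edge: 2 → 4.

2→4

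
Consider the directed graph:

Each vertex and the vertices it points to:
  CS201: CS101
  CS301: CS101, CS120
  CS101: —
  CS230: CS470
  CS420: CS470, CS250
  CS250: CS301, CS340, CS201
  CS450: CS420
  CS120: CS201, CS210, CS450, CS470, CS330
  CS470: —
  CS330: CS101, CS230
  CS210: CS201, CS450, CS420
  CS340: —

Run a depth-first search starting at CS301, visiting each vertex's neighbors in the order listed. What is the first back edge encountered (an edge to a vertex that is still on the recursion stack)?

CS250->CS301

DFS from CS301 (visiting each vertex's neighbors in the order listed); mark gray on enter, black on exit:
CS301 gray
  CS101 gray
  CS101 black
  CS120 gray
    CS201 gray
      CS201→CS101: CS101 black — skip
    CS201 black
    CS210 gray
      CS210→CS201: CS201 black — skip
      CS450 gray
        CS420 gray
          CS470 gray
          CS470 black
          CS250 gray
            CS250→CS301: CS301 is gray → back edge
First back edge: CS250 → CS301.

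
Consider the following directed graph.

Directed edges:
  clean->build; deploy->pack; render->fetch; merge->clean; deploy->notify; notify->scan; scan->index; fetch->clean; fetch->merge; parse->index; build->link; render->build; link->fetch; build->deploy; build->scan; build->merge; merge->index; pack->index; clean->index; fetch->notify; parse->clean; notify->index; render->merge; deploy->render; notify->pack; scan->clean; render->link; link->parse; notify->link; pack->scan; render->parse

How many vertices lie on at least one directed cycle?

A vertex is on a directed cycle iff it belongs to a strongly connected component of size ≥ 2 (or has a self-loop).
The vertices on cycles are {link, pack, scan, build, clean, fetch, merge, parse, deploy, notify, render} — 11 in total.

11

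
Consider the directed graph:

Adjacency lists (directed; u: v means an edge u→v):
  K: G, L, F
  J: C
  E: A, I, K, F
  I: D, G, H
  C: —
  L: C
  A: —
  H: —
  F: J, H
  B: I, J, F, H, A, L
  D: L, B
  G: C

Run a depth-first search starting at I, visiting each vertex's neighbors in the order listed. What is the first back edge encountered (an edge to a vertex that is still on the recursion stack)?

B->I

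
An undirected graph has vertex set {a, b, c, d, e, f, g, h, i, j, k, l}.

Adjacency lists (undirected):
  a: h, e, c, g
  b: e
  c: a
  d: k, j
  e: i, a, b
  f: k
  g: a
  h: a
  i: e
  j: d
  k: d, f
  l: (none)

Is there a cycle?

DFS, tracking each vertex's parent; an edge to a visited non-parent vertex closes a cycle.
Start from i:
visit i (parent –)
  visit e (parent i)
    e–i: parent, skip
    visit a (parent e)
      visit h (parent a)
        h–a: parent, skip
      a–e: parent, skip
      visit c (parent a)
        c–a: parent, skip
      visit g (parent a)
        g–a: parent, skip
    visit b (parent e)
      b–e: parent, skip
visit d (parent –)
  visit k (parent d)
    k–d: parent, skip
    visit f (parent k)
      f–k: parent, skip
  visit j (parent d)
    j–d: parent, skip
visit l (parent –)
No non-parent visited neighbor found — the graph is a forest.

No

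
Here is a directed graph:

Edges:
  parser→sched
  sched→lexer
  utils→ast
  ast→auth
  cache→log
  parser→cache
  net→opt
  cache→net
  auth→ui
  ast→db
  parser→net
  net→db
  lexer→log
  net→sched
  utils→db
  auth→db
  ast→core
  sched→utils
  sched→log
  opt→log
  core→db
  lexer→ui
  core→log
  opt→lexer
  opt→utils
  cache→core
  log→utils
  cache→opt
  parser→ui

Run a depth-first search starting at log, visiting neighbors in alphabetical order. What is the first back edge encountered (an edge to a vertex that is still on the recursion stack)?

core->log

DFS from log (visiting neighbors in alphabetical order); mark gray on enter, black on exit:
log gray
  utils gray
    ast gray
      auth gray
        db gray
        db black
        ui gray
        ui black
      auth black
      core gray
        core→db: db black — skip
        core→log: log is gray → back edge
First back edge: core → log.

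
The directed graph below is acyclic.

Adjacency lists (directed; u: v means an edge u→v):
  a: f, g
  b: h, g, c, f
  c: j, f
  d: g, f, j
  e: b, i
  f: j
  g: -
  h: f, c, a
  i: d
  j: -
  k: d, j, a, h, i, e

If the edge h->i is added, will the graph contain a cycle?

No

Adding h→i creates a cycle iff i can already reach h.
Explore from i: no path reaches h. The graph stays acyclic.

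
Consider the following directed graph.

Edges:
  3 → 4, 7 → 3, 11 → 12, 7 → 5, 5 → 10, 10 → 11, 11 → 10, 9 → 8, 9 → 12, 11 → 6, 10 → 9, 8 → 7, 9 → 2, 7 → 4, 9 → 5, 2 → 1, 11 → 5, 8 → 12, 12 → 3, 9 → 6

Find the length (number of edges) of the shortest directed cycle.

2

For each vertex v, BFS finds the shortest path from v back to v.
The shortest such closed walk is 11 → 10 → 11, length 2.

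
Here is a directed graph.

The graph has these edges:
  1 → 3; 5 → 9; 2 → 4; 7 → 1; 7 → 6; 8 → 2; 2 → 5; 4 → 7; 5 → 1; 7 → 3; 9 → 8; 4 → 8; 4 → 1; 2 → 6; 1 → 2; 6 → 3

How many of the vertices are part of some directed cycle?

7

A vertex is on a directed cycle iff it belongs to a strongly connected component of size ≥ 2 (or has a self-loop).
The vertices on cycles are {1, 2, 4, 5, 7, 8, 9} — 7 in total.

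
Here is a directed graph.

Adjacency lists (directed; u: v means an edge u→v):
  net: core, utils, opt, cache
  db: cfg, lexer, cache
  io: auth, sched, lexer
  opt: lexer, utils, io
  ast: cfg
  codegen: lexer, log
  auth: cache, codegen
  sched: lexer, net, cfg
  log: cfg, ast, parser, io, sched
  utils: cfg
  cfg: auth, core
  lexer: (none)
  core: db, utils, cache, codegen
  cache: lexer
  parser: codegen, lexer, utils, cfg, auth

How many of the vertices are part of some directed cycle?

A vertex is on a directed cycle iff it belongs to a strongly connected component of size ≥ 2 (or has a self-loop).
The vertices on cycles are {db, io, ast, cfg, log, net, opt, auth, core, sched, utils, parser, codegen} — 13 in total.

13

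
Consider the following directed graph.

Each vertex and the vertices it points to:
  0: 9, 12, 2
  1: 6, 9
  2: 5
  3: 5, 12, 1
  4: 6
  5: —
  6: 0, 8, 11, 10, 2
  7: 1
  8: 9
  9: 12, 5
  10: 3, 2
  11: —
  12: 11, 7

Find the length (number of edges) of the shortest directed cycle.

4

For each vertex v, BFS finds the shortest path from v back to v.
The shortest such closed walk is 6 → 10 → 3 → 1 → 6, length 4.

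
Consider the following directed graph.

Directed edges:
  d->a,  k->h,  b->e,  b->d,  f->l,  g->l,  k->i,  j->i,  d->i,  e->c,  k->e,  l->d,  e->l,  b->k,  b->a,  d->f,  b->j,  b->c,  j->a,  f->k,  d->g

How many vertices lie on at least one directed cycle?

A vertex is on a directed cycle iff it belongs to a strongly connected component of size ≥ 2 (or has a self-loop).
The vertices on cycles are {d, e, f, g, k, l} — 6 in total.

6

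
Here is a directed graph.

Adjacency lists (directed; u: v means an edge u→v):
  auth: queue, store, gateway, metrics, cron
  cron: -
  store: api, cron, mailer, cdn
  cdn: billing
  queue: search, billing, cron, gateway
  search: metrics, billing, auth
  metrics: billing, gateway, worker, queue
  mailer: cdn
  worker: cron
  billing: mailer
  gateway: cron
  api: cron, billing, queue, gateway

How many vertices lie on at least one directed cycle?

A vertex is on a directed cycle iff it belongs to a strongly connected component of size ≥ 2 (or has a self-loop).
The vertices on cycles are {api, cdn, auth, queue, store, mailer, search, billing, metrics} — 9 in total.

9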